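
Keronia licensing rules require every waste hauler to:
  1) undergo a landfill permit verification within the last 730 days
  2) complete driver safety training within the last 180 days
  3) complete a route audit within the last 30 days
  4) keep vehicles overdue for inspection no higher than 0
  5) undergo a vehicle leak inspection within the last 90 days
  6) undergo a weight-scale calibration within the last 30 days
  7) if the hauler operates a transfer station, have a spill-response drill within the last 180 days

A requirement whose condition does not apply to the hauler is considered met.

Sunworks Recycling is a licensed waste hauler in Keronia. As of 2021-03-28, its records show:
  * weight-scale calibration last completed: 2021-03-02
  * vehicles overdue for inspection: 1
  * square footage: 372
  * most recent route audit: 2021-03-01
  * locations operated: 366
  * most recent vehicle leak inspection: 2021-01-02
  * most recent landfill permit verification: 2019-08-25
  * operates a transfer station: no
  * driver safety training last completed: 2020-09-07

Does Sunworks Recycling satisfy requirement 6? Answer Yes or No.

6. weight-scale calibration 26 days ago vs limit 30 → met

Yes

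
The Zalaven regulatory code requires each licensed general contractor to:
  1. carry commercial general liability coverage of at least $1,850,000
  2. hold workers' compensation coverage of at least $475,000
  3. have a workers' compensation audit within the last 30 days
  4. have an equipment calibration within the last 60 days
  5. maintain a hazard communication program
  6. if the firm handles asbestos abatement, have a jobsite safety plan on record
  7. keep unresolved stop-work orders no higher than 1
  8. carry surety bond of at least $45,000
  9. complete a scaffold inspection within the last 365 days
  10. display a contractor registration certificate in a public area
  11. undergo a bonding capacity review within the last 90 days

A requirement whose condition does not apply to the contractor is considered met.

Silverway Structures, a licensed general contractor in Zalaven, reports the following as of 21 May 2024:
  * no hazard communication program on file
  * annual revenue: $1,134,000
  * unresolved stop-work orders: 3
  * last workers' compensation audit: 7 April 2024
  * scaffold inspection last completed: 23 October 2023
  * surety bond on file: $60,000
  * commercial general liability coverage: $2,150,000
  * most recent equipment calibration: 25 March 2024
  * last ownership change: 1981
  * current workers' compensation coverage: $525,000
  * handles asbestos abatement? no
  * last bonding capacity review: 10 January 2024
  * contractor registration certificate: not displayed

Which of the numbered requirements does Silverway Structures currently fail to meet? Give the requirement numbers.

1. commercial general liability coverage $2,150,000 ≥ $1,850,000 → met
2. workers' compensation coverage $525,000 ≥ $475,000 → met
3. workers' compensation audit 44 days ago vs limit 30 → not met
4. equipment calibration 57 days ago vs limit 60 → met
5. hazard communication program absent → not met
6. condition 'handles asbestos abatement' does not hold → requirement n/a → met
7. unresolved stop-work orders 3 > 1 → not met
8. surety bond $60,000 ≥ $45,000 → met
9. scaffold inspection 211 days ago vs limit 365 → met
10. contractor registration certificate absent → not met
11. bonding capacity review 132 days ago vs limit 90 → not met
Not met: 3, 5, 7, 10, 11

3, 5, 7, 10, 11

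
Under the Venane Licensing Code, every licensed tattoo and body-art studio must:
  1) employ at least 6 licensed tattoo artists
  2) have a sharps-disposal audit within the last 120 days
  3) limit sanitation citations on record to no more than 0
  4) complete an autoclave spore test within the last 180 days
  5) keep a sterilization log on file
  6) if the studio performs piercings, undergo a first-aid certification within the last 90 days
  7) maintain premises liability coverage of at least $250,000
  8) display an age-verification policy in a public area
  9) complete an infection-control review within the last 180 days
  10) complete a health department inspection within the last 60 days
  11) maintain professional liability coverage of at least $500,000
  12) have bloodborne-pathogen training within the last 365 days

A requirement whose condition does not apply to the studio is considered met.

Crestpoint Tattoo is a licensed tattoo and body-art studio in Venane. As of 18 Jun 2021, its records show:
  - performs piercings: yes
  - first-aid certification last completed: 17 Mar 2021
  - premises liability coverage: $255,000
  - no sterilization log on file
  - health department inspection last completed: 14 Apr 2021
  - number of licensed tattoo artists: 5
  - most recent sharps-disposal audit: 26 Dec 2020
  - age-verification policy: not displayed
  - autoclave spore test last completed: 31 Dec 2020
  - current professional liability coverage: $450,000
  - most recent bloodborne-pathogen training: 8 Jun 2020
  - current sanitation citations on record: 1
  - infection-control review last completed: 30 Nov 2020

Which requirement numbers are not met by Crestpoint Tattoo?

1, 2, 3, 5, 6, 8, 9, 10, 11, 12

1. licensed tattoo artists 5 < 6 → not met
2. sharps-disposal audit 174 days ago vs limit 120 → not met
3. sanitation citations on record 1 > 0 → not met
4. autoclave spore test 169 days ago vs limit 180 → met
5. sterilization log absent → not met
6. condition 'performs piercings' holds; first-aid certification 93 days ago vs limit 90 → not met
7. premises liability coverage $255,000 ≥ $250,000 → met
8. age-verification policy absent → not met
9. infection-control review 200 days ago vs limit 180 → not met
10. health department inspection 65 days ago vs limit 60 → not met
11. professional liability coverage $450,000 < $500,000 → not met
12. bloodborne-pathogen training 375 days ago vs limit 365 → not met
Not met: 1, 2, 3, 5, 6, 8, 9, 10, 11, 12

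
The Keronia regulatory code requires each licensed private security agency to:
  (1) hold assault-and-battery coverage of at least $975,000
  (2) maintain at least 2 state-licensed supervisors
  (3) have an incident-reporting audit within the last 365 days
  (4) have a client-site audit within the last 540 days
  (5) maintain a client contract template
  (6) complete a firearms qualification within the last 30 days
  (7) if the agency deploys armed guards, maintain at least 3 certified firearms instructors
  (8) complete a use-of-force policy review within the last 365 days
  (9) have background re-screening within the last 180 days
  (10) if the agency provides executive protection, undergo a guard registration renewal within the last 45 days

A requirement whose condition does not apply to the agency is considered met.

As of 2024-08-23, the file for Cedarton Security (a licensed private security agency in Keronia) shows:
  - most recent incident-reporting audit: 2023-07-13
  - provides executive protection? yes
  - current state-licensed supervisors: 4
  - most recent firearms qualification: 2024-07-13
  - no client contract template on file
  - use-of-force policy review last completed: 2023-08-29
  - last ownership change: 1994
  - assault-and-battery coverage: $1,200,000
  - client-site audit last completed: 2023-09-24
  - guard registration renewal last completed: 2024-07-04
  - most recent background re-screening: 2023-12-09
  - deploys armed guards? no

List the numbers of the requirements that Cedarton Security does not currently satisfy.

3, 5, 6, 9, 10

1. assault-and-battery coverage $1,200,000 ≥ $975,000 → met
2. state-licensed supervisors 4 ≥ 2 → met
3. incident-reporting audit 407 days ago vs limit 365 → not met
4. client-site audit 334 days ago vs limit 540 → met
5. client contract template absent → not met
6. firearms qualification 41 days ago vs limit 30 → not met
7. condition 'deploys armed guards' does not hold → requirement n/a → met
8. use-of-force policy review 360 days ago vs limit 365 → met
9. background re-screening 258 days ago vs limit 180 → not met
10. condition 'provides executive protection' holds; guard registration renewal 50 days ago vs limit 45 → not met
Not met: 3, 5, 6, 9, 10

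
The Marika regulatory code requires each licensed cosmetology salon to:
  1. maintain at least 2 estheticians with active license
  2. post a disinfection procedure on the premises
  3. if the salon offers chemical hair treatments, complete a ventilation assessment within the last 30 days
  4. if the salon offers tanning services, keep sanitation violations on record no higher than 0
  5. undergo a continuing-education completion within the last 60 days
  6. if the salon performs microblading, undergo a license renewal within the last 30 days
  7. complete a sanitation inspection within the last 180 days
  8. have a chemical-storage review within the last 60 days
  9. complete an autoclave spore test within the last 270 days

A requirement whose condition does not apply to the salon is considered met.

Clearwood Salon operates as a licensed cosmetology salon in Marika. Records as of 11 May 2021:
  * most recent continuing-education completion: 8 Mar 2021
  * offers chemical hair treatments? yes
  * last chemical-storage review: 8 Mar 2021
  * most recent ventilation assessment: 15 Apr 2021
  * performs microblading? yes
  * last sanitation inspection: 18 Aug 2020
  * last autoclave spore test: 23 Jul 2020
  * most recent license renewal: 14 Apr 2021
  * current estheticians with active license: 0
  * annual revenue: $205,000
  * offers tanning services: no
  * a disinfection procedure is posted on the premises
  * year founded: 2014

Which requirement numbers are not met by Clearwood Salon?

1, 5, 7, 8, 9

1. estheticians with active license 0 < 2 → not met
2. disinfection procedure present → met
3. condition 'offers chemical hair treatments' holds; ventilation assessment 26 days ago vs limit 30 → met
4. condition 'offers tanning services' does not hold → requirement n/a → met
5. continuing-education completion 64 days ago vs limit 60 → not met
6. condition 'performs microblading' holds; license renewal 27 days ago vs limit 30 → met
7. sanitation inspection 266 days ago vs limit 180 → not met
8. chemical-storage review 64 days ago vs limit 60 → not met
9. autoclave spore test 292 days ago vs limit 270 → not met
Not met: 1, 5, 7, 8, 9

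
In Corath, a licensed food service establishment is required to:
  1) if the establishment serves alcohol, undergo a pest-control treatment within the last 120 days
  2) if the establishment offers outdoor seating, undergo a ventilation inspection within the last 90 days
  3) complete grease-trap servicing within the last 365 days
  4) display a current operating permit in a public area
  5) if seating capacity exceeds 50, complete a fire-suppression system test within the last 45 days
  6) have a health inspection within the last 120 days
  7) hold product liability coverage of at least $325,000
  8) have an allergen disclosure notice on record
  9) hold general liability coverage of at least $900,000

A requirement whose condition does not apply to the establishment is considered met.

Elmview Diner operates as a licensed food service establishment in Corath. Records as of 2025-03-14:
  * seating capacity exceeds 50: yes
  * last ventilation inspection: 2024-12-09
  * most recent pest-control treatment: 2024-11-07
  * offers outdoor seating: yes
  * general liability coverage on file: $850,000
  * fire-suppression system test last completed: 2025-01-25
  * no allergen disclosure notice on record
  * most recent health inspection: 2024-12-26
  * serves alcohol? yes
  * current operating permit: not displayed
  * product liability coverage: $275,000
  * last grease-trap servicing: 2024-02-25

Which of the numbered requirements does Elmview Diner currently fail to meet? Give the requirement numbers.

1, 2, 3, 4, 5, 7, 8, 9

1. condition 'serves alcohol' holds; pest-control treatment 127 days ago vs limit 120 → not met
2. condition 'offers outdoor seating' holds; ventilation inspection 95 days ago vs limit 90 → not met
3. grease-trap servicing 383 days ago vs limit 365 → not met
4. current operating permit absent → not met
5. condition 'seating capacity exceeds 50' holds; fire-suppression system test 48 days ago vs limit 45 → not met
6. health inspection 78 days ago vs limit 120 → met
7. product liability coverage $275,000 < $325,000 → not met
8. allergen disclosure notice absent → not met
9. general liability coverage $850,000 < $900,000 → not met
Not met: 1, 2, 3, 4, 5, 7, 8, 9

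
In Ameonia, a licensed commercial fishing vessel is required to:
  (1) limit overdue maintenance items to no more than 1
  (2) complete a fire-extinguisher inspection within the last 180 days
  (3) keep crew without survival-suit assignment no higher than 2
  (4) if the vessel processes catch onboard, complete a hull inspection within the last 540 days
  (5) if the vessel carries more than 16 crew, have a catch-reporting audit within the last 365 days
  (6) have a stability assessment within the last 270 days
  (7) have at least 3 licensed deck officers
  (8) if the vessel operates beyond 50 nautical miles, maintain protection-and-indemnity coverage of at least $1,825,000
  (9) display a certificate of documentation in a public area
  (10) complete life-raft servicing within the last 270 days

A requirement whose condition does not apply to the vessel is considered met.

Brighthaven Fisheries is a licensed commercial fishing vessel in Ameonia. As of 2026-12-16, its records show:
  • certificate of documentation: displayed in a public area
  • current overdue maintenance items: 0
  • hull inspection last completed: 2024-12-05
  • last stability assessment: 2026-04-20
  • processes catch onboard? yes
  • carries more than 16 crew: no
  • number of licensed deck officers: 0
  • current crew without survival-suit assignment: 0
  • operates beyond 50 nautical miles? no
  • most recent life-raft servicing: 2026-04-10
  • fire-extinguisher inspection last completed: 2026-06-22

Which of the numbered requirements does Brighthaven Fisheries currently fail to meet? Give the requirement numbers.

4, 7

1. overdue maintenance items 0 ≤ 1 → met
2. fire-extinguisher inspection 177 days ago vs limit 180 → met
3. crew without survival-suit assignment 0 ≤ 2 → met
4. condition 'processes catch onboard' holds; hull inspection 741 days ago vs limit 540 → not met
5. condition 'carries more than 16 crew' does not hold → requirement n/a → met
6. stability assessment 240 days ago vs limit 270 → met
7. licensed deck officers 0 < 3 → not met
8. condition 'operates beyond 50 nautical miles' does not hold → requirement n/a → met
9. certificate of documentation present → met
10. life-raft servicing 250 days ago vs limit 270 → met
Not met: 4, 7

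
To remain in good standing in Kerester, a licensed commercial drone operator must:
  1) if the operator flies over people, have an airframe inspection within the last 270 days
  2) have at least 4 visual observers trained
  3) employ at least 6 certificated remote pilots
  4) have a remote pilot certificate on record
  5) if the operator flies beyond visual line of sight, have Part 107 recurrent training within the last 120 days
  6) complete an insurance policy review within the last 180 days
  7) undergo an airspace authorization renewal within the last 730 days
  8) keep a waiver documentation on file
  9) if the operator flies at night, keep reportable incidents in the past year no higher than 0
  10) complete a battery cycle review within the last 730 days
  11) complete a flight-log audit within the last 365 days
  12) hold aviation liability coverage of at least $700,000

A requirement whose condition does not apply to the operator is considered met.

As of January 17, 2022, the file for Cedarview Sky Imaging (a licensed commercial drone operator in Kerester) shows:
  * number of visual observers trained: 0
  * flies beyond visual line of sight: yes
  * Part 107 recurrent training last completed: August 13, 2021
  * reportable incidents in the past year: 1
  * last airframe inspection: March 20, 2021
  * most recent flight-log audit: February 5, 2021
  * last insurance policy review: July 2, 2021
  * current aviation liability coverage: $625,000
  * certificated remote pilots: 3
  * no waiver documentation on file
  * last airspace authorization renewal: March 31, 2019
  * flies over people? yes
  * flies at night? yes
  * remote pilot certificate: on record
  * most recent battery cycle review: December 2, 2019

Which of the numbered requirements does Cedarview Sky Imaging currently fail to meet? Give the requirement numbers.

1. condition 'flies over people' holds; airframe inspection 303 days ago vs limit 270 → not met
2. visual observers trained 0 < 4 → not met
3. certificated remote pilots 3 < 6 → not met
4. remote pilot certificate present → met
5. condition 'flies beyond visual line of sight' holds; Part 107 recurrent training 157 days ago vs limit 120 → not met
6. insurance policy review 199 days ago vs limit 180 → not met
7. airspace authorization renewal 1023 days ago vs limit 730 → not met
8. waiver documentation absent → not met
9. condition 'flies at night' holds; reportable incidents in the past year 1 > 0 → not met
10. battery cycle review 777 days ago vs limit 730 → not met
11. flight-log audit 346 days ago vs limit 365 → met
12. aviation liability coverage $625,000 < $700,000 → not met
Not met: 1, 2, 3, 5, 6, 7, 8, 9, 10, 12

1, 2, 3, 5, 6, 7, 8, 9, 10, 12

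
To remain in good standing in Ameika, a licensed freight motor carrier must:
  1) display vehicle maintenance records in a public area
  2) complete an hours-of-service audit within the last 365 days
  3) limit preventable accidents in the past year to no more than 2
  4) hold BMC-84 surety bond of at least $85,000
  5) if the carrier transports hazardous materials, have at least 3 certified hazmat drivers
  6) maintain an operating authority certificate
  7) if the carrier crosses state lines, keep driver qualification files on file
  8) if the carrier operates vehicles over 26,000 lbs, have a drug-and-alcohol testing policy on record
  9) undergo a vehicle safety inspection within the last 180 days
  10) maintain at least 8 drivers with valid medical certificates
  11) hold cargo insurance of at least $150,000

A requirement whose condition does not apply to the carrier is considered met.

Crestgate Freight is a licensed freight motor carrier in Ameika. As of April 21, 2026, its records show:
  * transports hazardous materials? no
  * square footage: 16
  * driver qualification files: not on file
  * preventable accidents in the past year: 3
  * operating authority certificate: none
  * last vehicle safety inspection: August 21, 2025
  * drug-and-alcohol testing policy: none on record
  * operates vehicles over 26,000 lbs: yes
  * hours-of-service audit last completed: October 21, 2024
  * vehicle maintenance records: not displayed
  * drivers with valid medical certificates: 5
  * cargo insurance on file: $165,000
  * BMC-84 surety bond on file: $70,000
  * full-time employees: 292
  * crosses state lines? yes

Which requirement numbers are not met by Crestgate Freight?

1, 2, 3, 4, 6, 7, 8, 9, 10

1. vehicle maintenance records absent → not met
2. hours-of-service audit 547 days ago vs limit 365 → not met
3. preventable accidents in the past year 3 > 2 → not met
4. BMC-84 surety bond $70,000 < $85,000 → not met
5. condition 'transports hazardous materials' does not hold → requirement n/a → met
6. operating authority certificate absent → not met
7. condition 'crosses state lines' holds; driver qualification files absent → not met
8. condition 'operates vehicles over 26,000 lbs' holds; drug-and-alcohol testing policy absent → not met
9. vehicle safety inspection 243 days ago vs limit 180 → not met
10. drivers with valid medical certificates 5 < 8 → not met
11. cargo insurance $165,000 ≥ $150,000 → met
Not met: 1, 2, 3, 4, 6, 7, 8, 9, 10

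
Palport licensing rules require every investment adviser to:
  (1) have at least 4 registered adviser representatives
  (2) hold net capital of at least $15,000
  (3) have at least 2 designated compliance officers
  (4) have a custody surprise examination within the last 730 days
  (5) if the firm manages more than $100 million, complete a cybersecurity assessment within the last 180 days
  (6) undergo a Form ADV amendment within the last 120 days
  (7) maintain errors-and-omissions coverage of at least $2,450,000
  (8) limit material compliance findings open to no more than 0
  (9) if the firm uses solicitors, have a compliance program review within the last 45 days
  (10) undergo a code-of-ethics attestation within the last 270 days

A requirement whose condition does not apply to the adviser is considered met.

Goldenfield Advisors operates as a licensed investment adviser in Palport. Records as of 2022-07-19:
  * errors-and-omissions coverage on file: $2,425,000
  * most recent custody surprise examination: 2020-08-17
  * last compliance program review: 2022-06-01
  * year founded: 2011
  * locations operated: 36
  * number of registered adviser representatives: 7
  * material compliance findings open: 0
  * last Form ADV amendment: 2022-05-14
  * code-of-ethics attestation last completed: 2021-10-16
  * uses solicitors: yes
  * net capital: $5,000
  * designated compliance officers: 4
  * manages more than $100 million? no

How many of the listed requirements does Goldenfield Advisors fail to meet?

4

1. registered adviser representatives 7 ≥ 4 → met
2. net capital $5,000 < $15,000 → not met
3. designated compliance officers 4 ≥ 2 → met
4. custody surprise examination 701 days ago vs limit 730 → met
5. condition 'manages more than $100 million' does not hold → requirement n/a → met
6. Form ADV amendment 66 days ago vs limit 120 → met
7. errors-and-omissions coverage $2,425,000 < $2,450,000 → not met
8. material compliance findings open 0 ≤ 0 → met
9. condition 'uses solicitors' holds; compliance program review 48 days ago vs limit 45 → not met
10. code-of-ethics attestation 276 days ago vs limit 270 → not met
Not met: 4 of 10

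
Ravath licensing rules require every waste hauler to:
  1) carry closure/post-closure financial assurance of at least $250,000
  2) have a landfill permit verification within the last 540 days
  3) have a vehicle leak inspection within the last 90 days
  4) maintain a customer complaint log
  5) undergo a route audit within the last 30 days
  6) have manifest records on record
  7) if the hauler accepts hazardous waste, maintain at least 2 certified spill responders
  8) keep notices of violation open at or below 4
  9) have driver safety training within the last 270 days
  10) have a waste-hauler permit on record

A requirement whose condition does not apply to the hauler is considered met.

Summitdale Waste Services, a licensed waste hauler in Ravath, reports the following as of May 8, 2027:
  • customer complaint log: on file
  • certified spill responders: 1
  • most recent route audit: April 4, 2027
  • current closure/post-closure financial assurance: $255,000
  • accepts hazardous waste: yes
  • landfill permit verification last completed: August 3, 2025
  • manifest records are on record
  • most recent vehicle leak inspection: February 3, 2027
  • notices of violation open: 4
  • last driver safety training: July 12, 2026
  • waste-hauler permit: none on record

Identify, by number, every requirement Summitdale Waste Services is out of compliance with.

1. closure/post-closure financial assurance $255,000 ≥ $250,000 → met
2. landfill permit verification 643 days ago vs limit 540 → not met
3. vehicle leak inspection 94 days ago vs limit 90 → not met
4. customer complaint log present → met
5. route audit 34 days ago vs limit 30 → not met
6. manifest records present → met
7. condition 'accepts hazardous waste' holds; certified spill responders 1 < 2 → not met
8. notices of violation open 4 ≤ 4 → met
9. driver safety training 300 days ago vs limit 270 → not met
10. waste-hauler permit absent → not met
Not met: 2, 3, 5, 7, 9, 10

2, 3, 5, 7, 9, 10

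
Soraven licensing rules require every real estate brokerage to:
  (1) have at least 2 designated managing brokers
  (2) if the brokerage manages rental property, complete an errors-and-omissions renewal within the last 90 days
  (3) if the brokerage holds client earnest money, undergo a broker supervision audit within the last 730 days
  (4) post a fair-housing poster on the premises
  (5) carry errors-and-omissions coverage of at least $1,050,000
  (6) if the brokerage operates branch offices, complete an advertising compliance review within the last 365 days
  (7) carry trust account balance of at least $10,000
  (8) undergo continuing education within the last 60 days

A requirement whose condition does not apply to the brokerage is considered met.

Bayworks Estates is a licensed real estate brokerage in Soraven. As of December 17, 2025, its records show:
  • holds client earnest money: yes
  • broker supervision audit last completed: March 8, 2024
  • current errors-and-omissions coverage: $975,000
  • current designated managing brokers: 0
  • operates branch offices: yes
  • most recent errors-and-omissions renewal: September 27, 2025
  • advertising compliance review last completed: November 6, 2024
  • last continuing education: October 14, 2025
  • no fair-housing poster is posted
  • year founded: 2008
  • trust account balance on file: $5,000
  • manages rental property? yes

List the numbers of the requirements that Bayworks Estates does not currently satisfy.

1. designated managing brokers 0 < 2 → not met
2. condition 'manages rental property' holds; errors-and-omissions renewal 81 days ago vs limit 90 → met
3. condition 'holds client earnest money' holds; broker supervision audit 649 days ago vs limit 730 → met
4. fair-housing poster absent → not met
5. errors-and-omissions coverage $975,000 < $1,050,000 → not met
6. condition 'operates branch offices' holds; advertising compliance review 406 days ago vs limit 365 → not met
7. trust account balance $5,000 < $10,000 → not met
8. continuing education 64 days ago vs limit 60 → not met
Not met: 1, 4, 5, 6, 7, 8

1, 4, 5, 6, 7, 8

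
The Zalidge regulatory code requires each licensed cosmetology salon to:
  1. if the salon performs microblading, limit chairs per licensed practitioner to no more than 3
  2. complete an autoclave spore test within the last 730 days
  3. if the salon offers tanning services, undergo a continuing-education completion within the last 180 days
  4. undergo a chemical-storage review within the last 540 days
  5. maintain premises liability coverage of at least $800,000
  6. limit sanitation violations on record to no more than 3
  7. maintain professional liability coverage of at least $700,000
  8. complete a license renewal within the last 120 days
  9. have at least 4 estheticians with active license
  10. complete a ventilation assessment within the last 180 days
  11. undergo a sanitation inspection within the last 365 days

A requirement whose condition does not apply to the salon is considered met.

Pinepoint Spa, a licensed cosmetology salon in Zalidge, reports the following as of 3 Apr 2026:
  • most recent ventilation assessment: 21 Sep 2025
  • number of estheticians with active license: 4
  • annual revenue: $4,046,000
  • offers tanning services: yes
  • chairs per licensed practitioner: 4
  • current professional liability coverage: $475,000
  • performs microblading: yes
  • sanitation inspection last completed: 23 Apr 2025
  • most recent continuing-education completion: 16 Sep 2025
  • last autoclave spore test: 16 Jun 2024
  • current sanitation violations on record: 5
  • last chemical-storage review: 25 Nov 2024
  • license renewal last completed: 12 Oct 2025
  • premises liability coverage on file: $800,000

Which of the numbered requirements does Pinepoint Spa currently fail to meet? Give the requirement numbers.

1, 3, 6, 7, 8, 10

1. condition 'performs microblading' holds; chairs per licensed practitioner 4 > 3 → not met
2. autoclave spore test 656 days ago vs limit 730 → met
3. condition 'offers tanning services' holds; continuing-education completion 199 days ago vs limit 180 → not met
4. chemical-storage review 494 days ago vs limit 540 → met
5. premises liability coverage $800,000 ≥ $800,000 → met
6. sanitation violations on record 5 > 3 → not met
7. professional liability coverage $475,000 < $700,000 → not met
8. license renewal 173 days ago vs limit 120 → not met
9. estheticians with active license 4 ≥ 4 → met
10. ventilation assessment 194 days ago vs limit 180 → not met
11. sanitation inspection 345 days ago vs limit 365 → met
Not met: 1, 3, 6, 7, 8, 10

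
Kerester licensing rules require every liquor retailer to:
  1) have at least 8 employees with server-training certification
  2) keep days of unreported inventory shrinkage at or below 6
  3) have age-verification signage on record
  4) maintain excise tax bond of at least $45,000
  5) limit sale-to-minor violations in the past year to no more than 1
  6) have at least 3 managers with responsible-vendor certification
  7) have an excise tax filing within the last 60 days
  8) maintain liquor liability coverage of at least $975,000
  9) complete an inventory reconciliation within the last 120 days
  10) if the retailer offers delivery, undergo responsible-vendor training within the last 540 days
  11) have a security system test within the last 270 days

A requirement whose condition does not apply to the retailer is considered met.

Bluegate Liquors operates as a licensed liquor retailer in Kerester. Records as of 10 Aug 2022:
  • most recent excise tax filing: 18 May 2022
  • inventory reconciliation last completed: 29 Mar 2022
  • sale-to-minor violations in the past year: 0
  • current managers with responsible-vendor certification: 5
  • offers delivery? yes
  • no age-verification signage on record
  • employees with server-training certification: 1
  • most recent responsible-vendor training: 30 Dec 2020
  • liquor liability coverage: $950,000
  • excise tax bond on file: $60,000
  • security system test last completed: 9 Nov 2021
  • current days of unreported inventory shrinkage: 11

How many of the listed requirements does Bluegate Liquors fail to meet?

8

1. employees with server-training certification 1 < 8 → not met
2. days of unreported inventory shrinkage 11 > 6 → not met
3. age-verification signage absent → not met
4. excise tax bond $60,000 ≥ $45,000 → met
5. sale-to-minor violations in the past year 0 ≤ 1 → met
6. managers with responsible-vendor certification 5 ≥ 3 → met
7. excise tax filing 84 days ago vs limit 60 → not met
8. liquor liability coverage $950,000 < $975,000 → not met
9. inventory reconciliation 134 days ago vs limit 120 → not met
10. condition 'offers delivery' holds; responsible-vendor training 588 days ago vs limit 540 → not met
11. security system test 274 days ago vs limit 270 → not met
Not met: 8 of 11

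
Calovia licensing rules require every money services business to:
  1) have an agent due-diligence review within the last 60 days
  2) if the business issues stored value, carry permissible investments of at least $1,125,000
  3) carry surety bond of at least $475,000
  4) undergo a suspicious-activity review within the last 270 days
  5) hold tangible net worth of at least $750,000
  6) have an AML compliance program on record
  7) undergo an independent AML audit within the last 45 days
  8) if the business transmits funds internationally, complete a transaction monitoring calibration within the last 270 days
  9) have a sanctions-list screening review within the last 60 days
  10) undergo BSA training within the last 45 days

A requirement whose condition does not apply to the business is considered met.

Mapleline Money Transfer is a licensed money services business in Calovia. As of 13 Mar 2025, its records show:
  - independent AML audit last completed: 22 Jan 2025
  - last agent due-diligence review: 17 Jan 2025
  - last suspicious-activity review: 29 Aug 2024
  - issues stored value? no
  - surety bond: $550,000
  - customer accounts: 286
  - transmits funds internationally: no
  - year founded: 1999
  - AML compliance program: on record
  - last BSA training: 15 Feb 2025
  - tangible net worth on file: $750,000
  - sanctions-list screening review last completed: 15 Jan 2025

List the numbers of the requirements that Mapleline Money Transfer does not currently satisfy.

7

1. agent due-diligence review 55 days ago vs limit 60 → met
2. condition 'issues stored value' does not hold → requirement n/a → met
3. surety bond $550,000 ≥ $475,000 → met
4. suspicious-activity review 196 days ago vs limit 270 → met
5. tangible net worth $750,000 ≥ $750,000 → met
6. AML compliance program present → met
7. independent AML audit 50 days ago vs limit 45 → not met
8. condition 'transmits funds internationally' does not hold → requirement n/a → met
9. sanctions-list screening review 57 days ago vs limit 60 → met
10. BSA training 26 days ago vs limit 45 → met
Not met: 7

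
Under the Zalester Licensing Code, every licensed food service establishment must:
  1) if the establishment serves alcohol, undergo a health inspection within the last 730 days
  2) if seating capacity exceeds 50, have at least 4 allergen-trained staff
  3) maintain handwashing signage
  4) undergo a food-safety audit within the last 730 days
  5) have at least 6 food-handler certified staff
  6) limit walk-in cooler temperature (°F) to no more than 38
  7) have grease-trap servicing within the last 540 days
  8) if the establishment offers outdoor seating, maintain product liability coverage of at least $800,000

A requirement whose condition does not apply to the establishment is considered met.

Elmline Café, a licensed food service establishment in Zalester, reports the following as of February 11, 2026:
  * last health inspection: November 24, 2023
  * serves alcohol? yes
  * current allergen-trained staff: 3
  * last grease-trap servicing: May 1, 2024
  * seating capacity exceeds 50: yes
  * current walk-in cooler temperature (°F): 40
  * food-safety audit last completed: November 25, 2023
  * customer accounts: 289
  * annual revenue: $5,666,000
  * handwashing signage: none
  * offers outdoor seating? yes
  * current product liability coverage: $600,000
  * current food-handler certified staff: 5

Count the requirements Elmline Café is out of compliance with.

1. condition 'serves alcohol' holds; health inspection 810 days ago vs limit 730 → not met
2. condition 'seating capacity exceeds 50' holds; allergen-trained staff 3 < 4 → not met
3. handwashing signage absent → not met
4. food-safety audit 809 days ago vs limit 730 → not met
5. food-handler certified staff 5 < 6 → not met
6. walk-in cooler temperature (°F) 40 > 38 → not met
7. grease-trap servicing 651 days ago vs limit 540 → not met
8. condition 'offers outdoor seating' holds; product liability coverage $600,000 < $800,000 → not met
Not met: 8 of 8

8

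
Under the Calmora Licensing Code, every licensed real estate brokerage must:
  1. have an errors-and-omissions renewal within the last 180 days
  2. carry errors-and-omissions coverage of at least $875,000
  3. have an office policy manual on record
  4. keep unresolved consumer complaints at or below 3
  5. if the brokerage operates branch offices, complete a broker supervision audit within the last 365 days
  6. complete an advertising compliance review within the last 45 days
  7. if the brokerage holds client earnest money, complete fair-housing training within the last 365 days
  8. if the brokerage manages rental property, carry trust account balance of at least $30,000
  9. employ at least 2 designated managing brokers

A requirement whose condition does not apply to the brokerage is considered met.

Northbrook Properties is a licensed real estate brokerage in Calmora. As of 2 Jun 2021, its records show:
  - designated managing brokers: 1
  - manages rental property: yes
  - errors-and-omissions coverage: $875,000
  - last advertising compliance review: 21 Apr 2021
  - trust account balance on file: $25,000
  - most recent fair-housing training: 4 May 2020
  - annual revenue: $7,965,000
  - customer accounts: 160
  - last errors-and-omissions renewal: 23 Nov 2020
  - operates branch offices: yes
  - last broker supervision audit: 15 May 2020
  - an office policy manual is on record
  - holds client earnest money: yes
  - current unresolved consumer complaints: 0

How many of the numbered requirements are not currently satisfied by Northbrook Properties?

5

1. errors-and-omissions renewal 191 days ago vs limit 180 → not met
2. errors-and-omissions coverage $875,000 ≥ $875,000 → met
3. office policy manual present → met
4. unresolved consumer complaints 0 ≤ 3 → met
5. condition 'operates branch offices' holds; broker supervision audit 383 days ago vs limit 365 → not met
6. advertising compliance review 42 days ago vs limit 45 → met
7. condition 'holds client earnest money' holds; fair-housing training 394 days ago vs limit 365 → not met
8. condition 'manages rental property' holds; trust account balance $25,000 < $30,000 → not met
9. designated managing brokers 1 < 2 → not met
Not met: 5 of 9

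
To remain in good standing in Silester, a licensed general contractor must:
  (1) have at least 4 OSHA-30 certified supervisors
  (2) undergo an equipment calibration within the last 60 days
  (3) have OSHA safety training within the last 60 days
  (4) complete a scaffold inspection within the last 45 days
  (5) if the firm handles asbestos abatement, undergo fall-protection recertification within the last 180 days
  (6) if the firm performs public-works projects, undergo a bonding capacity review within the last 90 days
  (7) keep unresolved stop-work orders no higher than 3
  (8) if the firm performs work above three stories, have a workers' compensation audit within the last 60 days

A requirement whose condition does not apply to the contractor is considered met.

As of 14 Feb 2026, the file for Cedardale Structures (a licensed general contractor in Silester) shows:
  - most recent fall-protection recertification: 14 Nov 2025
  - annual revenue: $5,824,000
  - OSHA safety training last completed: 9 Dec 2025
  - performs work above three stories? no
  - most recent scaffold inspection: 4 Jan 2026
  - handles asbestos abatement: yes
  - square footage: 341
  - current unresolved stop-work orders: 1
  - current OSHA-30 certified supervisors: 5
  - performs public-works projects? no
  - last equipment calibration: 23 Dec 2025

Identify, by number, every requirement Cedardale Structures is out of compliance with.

3

1. OSHA-30 certified supervisors 5 ≥ 4 → met
2. equipment calibration 53 days ago vs limit 60 → met
3. OSHA safety training 67 days ago vs limit 60 → not met
4. scaffold inspection 41 days ago vs limit 45 → met
5. condition 'handles asbestos abatement' holds; fall-protection recertification 92 days ago vs limit 180 → met
6. condition 'performs public-works projects' does not hold → requirement n/a → met
7. unresolved stop-work orders 1 ≤ 3 → met
8. condition 'performs work above three stories' does not hold → requirement n/a → met
Not met: 3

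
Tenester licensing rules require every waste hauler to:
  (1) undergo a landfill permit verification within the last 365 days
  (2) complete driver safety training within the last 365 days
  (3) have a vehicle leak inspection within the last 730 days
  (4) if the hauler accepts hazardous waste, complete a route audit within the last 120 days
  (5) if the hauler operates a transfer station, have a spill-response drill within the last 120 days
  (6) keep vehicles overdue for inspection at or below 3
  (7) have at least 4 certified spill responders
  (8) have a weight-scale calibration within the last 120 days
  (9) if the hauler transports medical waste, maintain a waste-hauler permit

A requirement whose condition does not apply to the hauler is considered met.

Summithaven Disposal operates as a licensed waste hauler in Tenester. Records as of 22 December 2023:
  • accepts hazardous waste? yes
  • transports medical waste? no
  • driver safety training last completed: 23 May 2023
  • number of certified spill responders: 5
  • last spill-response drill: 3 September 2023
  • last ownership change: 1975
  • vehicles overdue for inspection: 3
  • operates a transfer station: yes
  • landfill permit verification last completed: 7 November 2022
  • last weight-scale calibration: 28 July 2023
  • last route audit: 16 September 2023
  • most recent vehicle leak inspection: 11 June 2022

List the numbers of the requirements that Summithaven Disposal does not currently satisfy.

1. landfill permit verification 410 days ago vs limit 365 → not met
2. driver safety training 213 days ago vs limit 365 → met
3. vehicle leak inspection 559 days ago vs limit 730 → met
4. condition 'accepts hazardous waste' holds; route audit 97 days ago vs limit 120 → met
5. condition 'operates a transfer station' holds; spill-response drill 110 days ago vs limit 120 → met
6. vehicles overdue for inspection 3 ≤ 3 → met
7. certified spill responders 5 ≥ 4 → met
8. weight-scale calibration 147 days ago vs limit 120 → not met
9. condition 'transports medical waste' does not hold → requirement n/a → met
Not met: 1, 8

1, 8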